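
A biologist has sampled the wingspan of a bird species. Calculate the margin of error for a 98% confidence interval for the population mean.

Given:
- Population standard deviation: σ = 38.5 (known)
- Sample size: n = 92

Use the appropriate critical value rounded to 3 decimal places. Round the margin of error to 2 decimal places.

The population standard deviation σ is known, so use the z-interval margin of error formula.

For 98% confidence, z* = 2.326 (from standard normal table)

Margin of error formula for z-interval: E = z* × σ/√n

E = 2.326 × 38.5/√92
  = 2.326 × 4.013902
  = 9.3363

Rounded to 2 decimal places:

9.34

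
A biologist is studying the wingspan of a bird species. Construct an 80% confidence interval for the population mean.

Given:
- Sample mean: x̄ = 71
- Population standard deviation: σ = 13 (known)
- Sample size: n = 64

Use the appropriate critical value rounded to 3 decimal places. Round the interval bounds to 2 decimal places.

The population standard deviation σ is known, so use a z-interval (standard normal critical value).

For 80% confidence, z* = 1.282 (from standard normal table)

Standard error: SE = σ/√n = 13/√64 = 1.625000

Margin of error: E = z* × SE = 1.282 × 1.625000 = 2.0833

Z-interval: x̄ ± E = 71 ± 2.0833 = (68.9167, 73.0833)

Rounded to 2 decimal places:

(68.92, 73.08)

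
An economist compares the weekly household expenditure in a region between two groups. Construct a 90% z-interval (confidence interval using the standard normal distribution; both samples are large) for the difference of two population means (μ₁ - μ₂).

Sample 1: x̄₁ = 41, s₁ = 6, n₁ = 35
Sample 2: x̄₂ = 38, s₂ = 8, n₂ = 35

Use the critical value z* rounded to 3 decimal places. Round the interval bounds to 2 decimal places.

Both samples are large (n₁ = 35 ≥ 30, n₂ = 35 ≥ 30), so a z-interval for the difference of means applies.

Point estimate: x̄₁ - x̄₂ = 41 - 38 = 3

Standard error: SE = √(s₁²/n₁ + s₂²/n₂)
= √(6²/35 + 8²/35)
= √(1.028571 + 1.828571)
= 1.690309

For 90% confidence, z* = 1.645 (from standard normal table)
Margin of error: E = z* × SE = 1.645 × 1.690309 = 2.7806

Z-interval: (x̄₁ - x̄₂) ± E = 3 ± 2.7806 = (0.2194, 5.7806)

Rounded to 2 decimal places:

(0.22, 5.78)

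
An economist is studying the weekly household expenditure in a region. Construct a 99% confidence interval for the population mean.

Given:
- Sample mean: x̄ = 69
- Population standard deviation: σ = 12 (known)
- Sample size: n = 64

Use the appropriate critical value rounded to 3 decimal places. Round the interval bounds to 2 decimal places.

The population standard deviation σ is known, so use a z-interval (standard normal critical value).

For 99% confidence, z* = 2.576 (from standard normal table)

Standard error: SE = σ/√n = 12/√64 = 1.500000

Margin of error: E = z* × SE = 2.576 × 1.500000 = 3.8640

Z-interval: x̄ ± E = 69 ± 3.8640 = (65.1360, 72.8640)

Rounded to 2 decimal places:

(65.14, 72.86)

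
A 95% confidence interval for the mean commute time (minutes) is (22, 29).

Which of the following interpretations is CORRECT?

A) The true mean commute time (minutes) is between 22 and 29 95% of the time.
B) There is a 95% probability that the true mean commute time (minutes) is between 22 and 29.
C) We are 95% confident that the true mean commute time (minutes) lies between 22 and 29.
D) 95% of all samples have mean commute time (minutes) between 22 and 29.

A confidence interval represents our confidence in the procedure, not a probability statement about the parameter.

Key concept: If we repeated this sampling process many times and computed a 95% CI each time, about 95% of those intervals would contain the true population parameter.

For this specific interval (22, 29):
- Midpoint (point estimate): 25.5
- Margin of error: 3.5

The correct interpretation is the one stating confidence that the true parameter lies in the interval — option C.

C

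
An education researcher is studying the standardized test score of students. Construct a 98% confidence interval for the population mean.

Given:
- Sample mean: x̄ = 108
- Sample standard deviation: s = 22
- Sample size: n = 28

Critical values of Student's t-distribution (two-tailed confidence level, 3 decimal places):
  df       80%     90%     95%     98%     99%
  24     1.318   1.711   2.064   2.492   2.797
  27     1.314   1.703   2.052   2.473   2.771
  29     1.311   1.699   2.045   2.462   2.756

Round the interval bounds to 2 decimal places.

The population standard deviation σ is unknown (only the sample standard deviation s is given), so use a t-interval with df = n - 1 = 28 - 1 = 27.

For 98% confidence with df = 27, t* = 2.473 (from t-table)

Standard error: SE = s/√n = 22/√28 = 4.157609

Margin of error: E = t* × SE = 2.473 × 4.157609 = 10.2818

T-interval: x̄ ± E = 108 ± 10.2818 = (97.7182, 118.2818)

Rounded to 2 decimal places:

(97.72, 118.28)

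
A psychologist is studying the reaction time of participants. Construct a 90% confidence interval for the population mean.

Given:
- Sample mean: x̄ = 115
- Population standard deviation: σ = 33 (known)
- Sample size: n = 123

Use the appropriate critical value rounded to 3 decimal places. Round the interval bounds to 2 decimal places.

The population standard deviation σ is known, so use a z-interval (standard normal critical value).

For 90% confidence, z* = 1.645 (from standard normal table)

Standard error: SE = σ/√n = 33/√123 = 2.975510

Margin of error: E = z* × SE = 1.645 × 2.975510 = 4.8947

Z-interval: x̄ ± E = 115 ± 4.8947 = (110.1053, 119.8947)

Rounded to 2 decimal places:

(110.11, 119.89)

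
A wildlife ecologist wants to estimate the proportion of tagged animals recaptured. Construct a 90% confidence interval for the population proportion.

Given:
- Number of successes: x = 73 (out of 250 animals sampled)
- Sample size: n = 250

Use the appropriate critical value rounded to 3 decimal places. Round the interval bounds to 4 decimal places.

Sample proportion: p̂ = 73/250 = 0.292000

Check conditions for normal approximation:
  np̂ = 73 ≥ 10 ✓
  n(1-p̂) = 177 ≥ 10 ✓

The sample is large enough, so use a z-interval (normal approximation) for the proportion.

For 90% confidence, z* = 1.645 (from standard normal table)

Standard error: SE = √(p̂(1-p̂)/n) = √(0.292000×0.708000/250) = 0.02875663

Margin of error: E = z* × SE = 1.645 × 0.02875663 = 0.047305

Z-interval: p̂ ± E = 0.292000 ± 0.047305 = (0.244695, 0.339305)

Rounded to 4 decimal places:

(0.2447, 0.3393)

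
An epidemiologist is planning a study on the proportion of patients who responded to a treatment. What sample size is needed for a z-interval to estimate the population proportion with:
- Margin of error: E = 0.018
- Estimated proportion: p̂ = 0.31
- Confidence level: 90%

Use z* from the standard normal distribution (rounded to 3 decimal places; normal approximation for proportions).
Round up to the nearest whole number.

Using z* for proportion z-interval (normal approximation).

For 90% confidence, z* = 1.645 (from standard normal table)

Sample size formula for proportion z-interval: n = z*²p̂(1-p̂)/E²

n = 1.645² × 0.31 × 0.69 / 0.018²
  = 2.706025 × 0.2139 / 0.000324
  = 1786.4776

Round up to the nearest whole number: n = 1787

1787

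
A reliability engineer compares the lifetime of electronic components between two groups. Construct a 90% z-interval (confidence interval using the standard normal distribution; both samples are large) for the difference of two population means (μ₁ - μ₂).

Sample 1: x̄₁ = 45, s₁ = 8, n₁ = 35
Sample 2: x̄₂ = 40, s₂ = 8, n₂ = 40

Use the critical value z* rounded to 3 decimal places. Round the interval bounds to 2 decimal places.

Both samples are large (n₁ = 35 ≥ 30, n₂ = 40 ≥ 30), so a z-interval for the difference of means applies.

Point estimate: x̄₁ - x̄₂ = 45 - 40 = 5

Standard error: SE = √(s₁²/n₁ + s₂²/n₂)
= √(8²/35 + 8²/40)
= √(1.828571 + 1.600000)
= 1.851640

For 90% confidence, z* = 1.645 (from standard normal table)
Margin of error: E = z* × SE = 1.645 × 1.851640 = 3.0459

Z-interval: (x̄₁ - x̄₂) ± E = 5 ± 3.0459 = (1.9541, 8.0459)

Rounded to 2 decimal places:

(1.95, 8.05)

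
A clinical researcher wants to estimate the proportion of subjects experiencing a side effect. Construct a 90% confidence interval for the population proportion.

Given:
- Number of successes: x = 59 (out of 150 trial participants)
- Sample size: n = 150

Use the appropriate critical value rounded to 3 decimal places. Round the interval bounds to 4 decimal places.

Sample proportion: p̂ = 59/150 = 0.393333

Check conditions for normal approximation:
  np̂ = 59 ≥ 10 ✓
  n(1-p̂) = 91 ≥ 10 ✓

The sample is large enough, so use a z-interval (normal approximation) for the proportion.

For 90% confidence, z* = 1.645 (from standard normal table)

Standard error: SE = √(p̂(1-p̂)/n) = √(0.393333×0.606667/150) = 0.03988502

Margin of error: E = z* × SE = 1.645 × 0.03988502 = 0.065611

Z-interval: p̂ ± E = 0.393333 ± 0.065611 = (0.327722, 0.458944)

Rounded to 4 decimal places:

(0.3277, 0.4589)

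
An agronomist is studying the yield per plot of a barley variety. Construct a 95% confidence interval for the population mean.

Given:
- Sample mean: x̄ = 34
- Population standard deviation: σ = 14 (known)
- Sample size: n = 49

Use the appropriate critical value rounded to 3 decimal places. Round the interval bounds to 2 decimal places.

The population standard deviation σ is known, so use a z-interval (standard normal critical value).

For 95% confidence, z* = 1.96 (from standard normal table)

Standard error: SE = σ/√n = 14/√49 = 2.000000

Margin of error: E = z* × SE = 1.96 × 2.000000 = 3.9200

Z-interval: x̄ ± E = 34 ± 3.9200 = (30.0800, 37.9200)

Rounded to 2 decimal places:

(30.08, 37.92)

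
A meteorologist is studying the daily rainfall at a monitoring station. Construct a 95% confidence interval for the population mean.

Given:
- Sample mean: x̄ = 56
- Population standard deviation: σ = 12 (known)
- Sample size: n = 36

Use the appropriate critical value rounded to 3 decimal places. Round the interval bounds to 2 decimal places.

The population standard deviation σ is known, so use a z-interval (standard normal critical value).

For 95% confidence, z* = 1.96 (from standard normal table)

Standard error: SE = σ/√n = 12/√36 = 2.000000

Margin of error: E = z* × SE = 1.96 × 2.000000 = 3.9200

Z-interval: x̄ ± E = 56 ± 3.9200 = (52.0800, 59.9200)

Rounded to 2 decimal places:

(52.08, 59.92)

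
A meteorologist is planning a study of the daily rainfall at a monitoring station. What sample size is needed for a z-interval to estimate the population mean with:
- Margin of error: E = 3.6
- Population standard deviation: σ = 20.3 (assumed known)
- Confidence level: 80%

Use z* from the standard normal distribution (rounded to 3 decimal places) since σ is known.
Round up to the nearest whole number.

Using z* since population σ is known (z-interval formula).

For 80% confidence, z* = 1.282 (from standard normal table)

Sample size formula for z-interval: n = (z*σ/E)²

n = (1.282 × 20.3 / 3.6)²
  = (7.229056)²
  = 52.2592

Round up to the nearest whole number: n = 53

53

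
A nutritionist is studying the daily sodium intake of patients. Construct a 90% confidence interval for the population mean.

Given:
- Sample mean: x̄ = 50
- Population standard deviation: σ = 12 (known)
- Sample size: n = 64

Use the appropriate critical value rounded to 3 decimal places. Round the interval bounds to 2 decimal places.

The population standard deviation σ is known, so use a z-interval (standard normal critical value).

For 90% confidence, z* = 1.645 (from standard normal table)

Standard error: SE = σ/√n = 12/√64 = 1.500000

Margin of error: E = z* × SE = 1.645 × 1.500000 = 2.4675

Z-interval: x̄ ± E = 50 ± 2.4675 = (47.5325, 52.4675)

Rounded to 2 decimal places:

(47.53, 52.47)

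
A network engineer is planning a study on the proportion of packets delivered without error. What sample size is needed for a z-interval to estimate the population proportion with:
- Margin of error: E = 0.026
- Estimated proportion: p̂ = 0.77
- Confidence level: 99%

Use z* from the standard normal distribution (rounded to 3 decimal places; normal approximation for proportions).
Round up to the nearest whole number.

Using z* for proportion z-interval (normal approximation).

For 99% confidence, z* = 2.576 (from standard normal table)

Sample size formula for proportion z-interval: n = z*²p̂(1-p̂)/E²

n = 2.576² × 0.77 × 0.23 / 0.026²
  = 6.635776 × 0.1771 / 0.000676
  = 1738.4555

Round up to the nearest whole number: n = 1739

1739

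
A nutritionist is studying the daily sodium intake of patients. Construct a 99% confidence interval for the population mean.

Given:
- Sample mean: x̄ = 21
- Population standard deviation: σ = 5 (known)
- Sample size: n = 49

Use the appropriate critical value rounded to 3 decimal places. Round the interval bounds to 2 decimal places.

The population standard deviation σ is known, so use a z-interval (standard normal critical value).

For 99% confidence, z* = 2.576 (from standard normal table)

Standard error: SE = σ/√n = 5/√49 = 0.714286

Margin of error: E = z* × SE = 2.576 × 0.714286 = 1.8400

Z-interval: x̄ ± E = 21 ± 1.8400 = (19.1600, 22.8400)

Rounded to 2 decimal places:

(19.16, 22.84)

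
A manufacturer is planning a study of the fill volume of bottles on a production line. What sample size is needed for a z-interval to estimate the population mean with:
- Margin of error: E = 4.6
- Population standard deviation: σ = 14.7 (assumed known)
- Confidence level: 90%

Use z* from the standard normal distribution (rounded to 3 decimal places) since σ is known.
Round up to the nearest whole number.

Using z* since population σ is known (z-interval formula).

For 90% confidence, z* = 1.645 (from standard normal table)

Sample size formula for z-interval: n = (z*σ/E)²

n = (1.645 × 14.7 / 4.6)²
  = (5.256848)²
  = 27.6344

Round up to the nearest whole number: n = 28

28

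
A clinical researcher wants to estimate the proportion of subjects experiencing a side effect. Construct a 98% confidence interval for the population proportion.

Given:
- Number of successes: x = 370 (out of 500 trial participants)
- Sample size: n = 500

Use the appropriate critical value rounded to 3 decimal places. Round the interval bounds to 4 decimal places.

Sample proportion: p̂ = 370/500 = 0.740000

Check conditions for normal approximation:
  np̂ = 370 ≥ 10 ✓
  n(1-p̂) = 130 ≥ 10 ✓

The sample is large enough, so use a z-interval (normal approximation) for the proportion.

For 98% confidence, z* = 2.326 (from standard normal table)

Standard error: SE = √(p̂(1-p̂)/n) = √(0.740000×0.260000/500) = 0.01961632

Margin of error: E = z* × SE = 2.326 × 0.01961632 = 0.045628

Z-interval: p̂ ± E = 0.740000 ± 0.045628 = (0.694372, 0.785628)

Rounded to 4 decimal places:

(0.6944, 0.7856)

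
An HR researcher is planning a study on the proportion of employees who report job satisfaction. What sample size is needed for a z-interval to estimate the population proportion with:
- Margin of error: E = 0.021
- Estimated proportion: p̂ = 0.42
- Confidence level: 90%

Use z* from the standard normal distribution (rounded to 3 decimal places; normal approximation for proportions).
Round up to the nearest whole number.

Using z* for proportion z-interval (normal approximation).

For 90% confidence, z* = 1.645 (from standard normal table)

Sample size formula for proportion z-interval: n = z*²p̂(1-p̂)/E²

n = 1.645² × 0.42 × 0.58 / 0.021²
  = 2.706025 × 0.2436 / 0.000441
  = 1494.7567

Round up to the nearest whole number: n = 1495

1495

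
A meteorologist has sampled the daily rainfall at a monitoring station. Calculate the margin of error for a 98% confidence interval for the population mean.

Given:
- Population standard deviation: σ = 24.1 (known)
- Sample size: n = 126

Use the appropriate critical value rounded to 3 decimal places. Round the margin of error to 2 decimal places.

The population standard deviation σ is known, so use the z-interval margin of error formula.

For 98% confidence, z* = 2.326 (from standard normal table)

Margin of error formula for z-interval: E = z* × σ/√n

E = 2.326 × 24.1/√126
  = 2.326 × 2.146999
  = 4.9939

Rounded to 2 decimal places:

4.99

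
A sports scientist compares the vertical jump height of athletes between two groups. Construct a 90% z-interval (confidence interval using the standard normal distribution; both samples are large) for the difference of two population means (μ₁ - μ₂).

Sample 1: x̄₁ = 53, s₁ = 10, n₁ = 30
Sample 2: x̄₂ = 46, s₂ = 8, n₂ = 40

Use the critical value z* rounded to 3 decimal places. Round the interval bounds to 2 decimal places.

Both samples are large (n₁ = 30 ≥ 30, n₂ = 40 ≥ 30), so a z-interval for the difference of means applies.

Point estimate: x̄₁ - x̄₂ = 53 - 46 = 7

Standard error: SE = √(s₁²/n₁ + s₂²/n₂)
= √(10²/30 + 8²/40)
= √(3.333333 + 1.600000)
= 2.221111

For 90% confidence, z* = 1.645 (from standard normal table)
Margin of error: E = z* × SE = 1.645 × 2.221111 = 3.6537

Z-interval: (x̄₁ - x̄₂) ± E = 7 ± 3.6537 = (3.3463, 10.6537)

Rounded to 2 decimal places:

(3.35, 10.65)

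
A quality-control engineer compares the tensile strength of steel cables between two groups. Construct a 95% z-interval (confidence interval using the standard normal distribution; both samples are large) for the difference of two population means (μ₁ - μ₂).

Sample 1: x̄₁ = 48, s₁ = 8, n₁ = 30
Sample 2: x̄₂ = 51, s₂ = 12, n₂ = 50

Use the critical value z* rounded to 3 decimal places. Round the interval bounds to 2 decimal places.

Both samples are large (n₁ = 30 ≥ 30, n₂ = 50 ≥ 30), so a z-interval for the difference of means applies.

Point estimate: x̄₁ - x̄₂ = 48 - 51 = -3

Standard error: SE = √(s₁²/n₁ + s₂²/n₂)
= √(8²/30 + 12²/50)
= √(2.133333 + 2.880000)
= 2.239047

For 95% confidence, z* = 1.96 (from standard normal table)
Margin of error: E = z* × SE = 1.96 × 2.239047 = 4.3885

Z-interval: (x̄₁ - x̄₂) ± E = -3 ± 4.3885 = (-7.3885, 1.3885)

Rounded to 2 decimal places:

(-7.39, 1.39)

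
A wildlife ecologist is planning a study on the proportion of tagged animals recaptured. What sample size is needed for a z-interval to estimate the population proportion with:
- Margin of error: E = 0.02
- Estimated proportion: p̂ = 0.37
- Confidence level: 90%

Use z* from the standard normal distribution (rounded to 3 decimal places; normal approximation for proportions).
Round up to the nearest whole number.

Using z* for proportion z-interval (normal approximation).

For 90% confidence, z* = 1.645 (from standard normal table)

Sample size formula for proportion z-interval: n = z*²p̂(1-p̂)/E²

n = 1.645² × 0.37 × 0.63 / 0.02²
  = 2.706025 × 0.2331 / 0.0004
  = 1576.9361

Round up to the nearest whole number: n = 1577

1577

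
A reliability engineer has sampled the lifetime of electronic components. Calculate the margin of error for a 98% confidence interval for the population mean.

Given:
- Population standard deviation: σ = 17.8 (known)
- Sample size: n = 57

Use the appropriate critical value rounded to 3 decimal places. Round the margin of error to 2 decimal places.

The population standard deviation σ is known, so use the z-interval margin of error formula.

For 98% confidence, z* = 2.326 (from standard normal table)

Margin of error formula for z-interval: E = z* × σ/√n

E = 2.326 × 17.8/√57
  = 2.326 × 2.357668
  = 5.4839

Rounded to 2 decimal places:

5.48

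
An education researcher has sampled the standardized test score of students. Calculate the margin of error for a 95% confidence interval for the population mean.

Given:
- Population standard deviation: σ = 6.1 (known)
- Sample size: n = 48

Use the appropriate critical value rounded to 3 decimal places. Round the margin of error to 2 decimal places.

The population standard deviation σ is known, so use the z-interval margin of error formula.

For 95% confidence, z* = 1.96 (from standard normal table)

Margin of error formula for z-interval: E = z* × σ/√n

E = 1.96 × 6.1/√48
  = 1.96 × 0.880459
  = 1.7257

Rounded to 2 decimal places:

1.73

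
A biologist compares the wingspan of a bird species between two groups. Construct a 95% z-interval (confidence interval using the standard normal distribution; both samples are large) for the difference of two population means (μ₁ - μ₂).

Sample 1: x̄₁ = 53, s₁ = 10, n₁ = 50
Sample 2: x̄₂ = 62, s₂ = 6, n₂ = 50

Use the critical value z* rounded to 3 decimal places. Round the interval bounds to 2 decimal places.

Both samples are large (n₁ = 50 ≥ 30, n₂ = 50 ≥ 30), so a z-interval for the difference of means applies.

Point estimate: x̄₁ - x̄₂ = 53 - 62 = -9

Standard error: SE = √(s₁²/n₁ + s₂²/n₂)
= √(10²/50 + 6²/50)
= √(2.000000 + 0.720000)
= 1.649242

For 95% confidence, z* = 1.96 (from standard normal table)
Margin of error: E = z* × SE = 1.96 × 1.649242 = 3.2325

Z-interval: (x̄₁ - x̄₂) ± E = -9 ± 3.2325 = (-12.2325, -5.7675)

Rounded to 2 decimal places:

(-12.23, -5.77)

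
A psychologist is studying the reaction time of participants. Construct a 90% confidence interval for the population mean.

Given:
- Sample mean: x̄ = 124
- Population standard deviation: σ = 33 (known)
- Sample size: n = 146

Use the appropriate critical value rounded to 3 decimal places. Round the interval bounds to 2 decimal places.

The population standard deviation σ is known, so use a z-interval (standard normal critical value).

For 90% confidence, z* = 1.645 (from standard normal table)

Standard error: SE = σ/√n = 33/√146 = 2.731099

Margin of error: E = z* × SE = 1.645 × 2.731099 = 4.4927

Z-interval: x̄ ± E = 124 ± 4.4927 = (119.5073, 128.4927)

Rounded to 2 decimal places:

(119.51, 128.49)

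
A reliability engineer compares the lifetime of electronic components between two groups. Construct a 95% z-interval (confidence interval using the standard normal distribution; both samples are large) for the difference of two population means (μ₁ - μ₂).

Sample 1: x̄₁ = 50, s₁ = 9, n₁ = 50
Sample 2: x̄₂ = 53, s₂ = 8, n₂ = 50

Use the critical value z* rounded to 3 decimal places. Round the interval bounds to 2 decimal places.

Both samples are large (n₁ = 50 ≥ 30, n₂ = 50 ≥ 30), so a z-interval for the difference of means applies.

Point estimate: x̄₁ - x̄₂ = 50 - 53 = -3

Standard error: SE = √(s₁²/n₁ + s₂²/n₂)
= √(9²/50 + 8²/50)
= √(1.620000 + 1.280000)
= 1.702939

For 95% confidence, z* = 1.96 (from standard normal table)
Margin of error: E = z* × SE = 1.96 × 1.702939 = 3.3378

Z-interval: (x̄₁ - x̄₂) ± E = -3 ± 3.3378 = (-6.3378, 0.3378)

Rounded to 2 decimal places:

(-6.34, 0.34)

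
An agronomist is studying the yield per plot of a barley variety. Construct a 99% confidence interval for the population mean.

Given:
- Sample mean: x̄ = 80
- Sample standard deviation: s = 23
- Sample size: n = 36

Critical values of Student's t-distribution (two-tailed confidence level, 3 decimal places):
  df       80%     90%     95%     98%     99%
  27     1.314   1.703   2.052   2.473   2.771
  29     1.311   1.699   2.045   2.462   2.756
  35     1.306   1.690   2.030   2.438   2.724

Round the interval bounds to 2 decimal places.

The population standard deviation σ is unknown (only the sample standard deviation s is given), so use a t-interval with df = n - 1 = 36 - 1 = 35.

For 99% confidence with df = 35, t* = 2.724 (from t-table)

Standard error: SE = s/√n = 23/√36 = 3.833333

Margin of error: E = t* × SE = 2.724 × 3.833333 = 10.4420

T-interval: x̄ ± E = 80 ± 10.4420 = (69.5580, 90.4420)

Rounded to 2 decimal places:

(69.56, 90.44)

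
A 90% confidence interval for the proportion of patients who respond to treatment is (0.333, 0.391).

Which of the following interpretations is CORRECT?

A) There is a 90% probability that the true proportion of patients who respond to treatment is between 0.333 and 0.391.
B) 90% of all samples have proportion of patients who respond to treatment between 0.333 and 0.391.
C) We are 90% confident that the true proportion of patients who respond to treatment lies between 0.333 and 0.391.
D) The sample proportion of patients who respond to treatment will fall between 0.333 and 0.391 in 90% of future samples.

A confidence interval represents our confidence in the procedure, not a probability statement about the parameter.

Key concept: If we repeated this sampling process many times and computed a 90% CI each time, about 90% of those intervals would contain the true population parameter.

For this specific interval (0.333, 0.391):
- Midpoint (point estimate): 0.362
- Margin of error: 0.029

The correct interpretation is the one stating confidence that the true parameter lies in the interval — option C.

C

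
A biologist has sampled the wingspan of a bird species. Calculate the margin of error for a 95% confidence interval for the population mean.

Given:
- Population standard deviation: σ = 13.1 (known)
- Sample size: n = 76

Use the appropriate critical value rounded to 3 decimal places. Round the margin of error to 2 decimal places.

The population standard deviation σ is known, so use the z-interval margin of error formula.

For 95% confidence, z* = 1.96 (from standard normal table)

Margin of error formula for z-interval: E = z* × σ/√n

E = 1.96 × 13.1/√76
  = 1.96 × 1.502673
  = 2.9452

Rounded to 2 decimal places:

2.95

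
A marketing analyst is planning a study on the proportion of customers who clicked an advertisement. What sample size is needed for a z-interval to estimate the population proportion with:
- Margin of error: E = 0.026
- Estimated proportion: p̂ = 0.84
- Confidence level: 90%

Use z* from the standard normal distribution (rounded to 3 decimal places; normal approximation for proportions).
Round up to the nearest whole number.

Using z* for proportion z-interval (normal approximation).

For 90% confidence, z* = 1.645 (from standard normal table)

Sample size formula for proportion z-interval: n = z*²p̂(1-p̂)/E²

n = 1.645² × 0.84 × 0.16 / 0.026²
  = 2.706025 × 0.1344 / 0.000676
  = 538.0026

Round up to the nearest whole number: n = 539

539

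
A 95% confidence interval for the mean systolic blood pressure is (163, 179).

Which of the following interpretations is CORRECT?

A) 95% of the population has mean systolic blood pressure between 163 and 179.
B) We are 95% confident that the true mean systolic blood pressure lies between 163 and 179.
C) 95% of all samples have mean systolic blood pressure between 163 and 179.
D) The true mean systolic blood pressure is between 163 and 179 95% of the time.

A confidence interval represents our confidence in the procedure, not a probability statement about the parameter.

Key concept: If we repeated this sampling process many times and computed a 95% CI each time, about 95% of those intervals would contain the true population parameter.

For this specific interval (163, 179):
- Midpoint (point estimate): 171
- Margin of error: 8

The correct interpretation is the one stating confidence that the true parameter lies in the interval — option B.

B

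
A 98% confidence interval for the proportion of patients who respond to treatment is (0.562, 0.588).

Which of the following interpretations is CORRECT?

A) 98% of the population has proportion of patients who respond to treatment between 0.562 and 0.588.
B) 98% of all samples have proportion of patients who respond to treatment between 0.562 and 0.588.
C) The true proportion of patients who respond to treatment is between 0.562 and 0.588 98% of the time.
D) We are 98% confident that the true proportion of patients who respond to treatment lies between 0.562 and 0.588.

A confidence interval represents our confidence in the procedure, not a probability statement about the parameter.

Key concept: If we repeated this sampling process many times and computed a 98% CI each time, about 98% of those intervals would contain the true population parameter.

For this specific interval (0.562, 0.588):
- Midpoint (point estimate): 0.575
- Margin of error: 0.013

The correct interpretation is the one stating confidence that the true parameter lies in the interval — option D.

D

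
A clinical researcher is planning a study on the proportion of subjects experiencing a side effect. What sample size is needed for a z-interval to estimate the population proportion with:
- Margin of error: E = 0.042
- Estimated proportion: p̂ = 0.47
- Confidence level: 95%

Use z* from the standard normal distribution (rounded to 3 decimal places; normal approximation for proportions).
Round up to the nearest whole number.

Using z* for proportion z-interval (normal approximation).

For 95% confidence, z* = 1.96 (from standard normal table)

Sample size formula for proportion z-interval: n = z*²p̂(1-p̂)/E²

n = 1.96² × 0.47 × 0.53 / 0.042²
  = 3.8416 × 0.2491 / 0.001764
  = 542.4844

Round up to the nearest whole number: n = 543

543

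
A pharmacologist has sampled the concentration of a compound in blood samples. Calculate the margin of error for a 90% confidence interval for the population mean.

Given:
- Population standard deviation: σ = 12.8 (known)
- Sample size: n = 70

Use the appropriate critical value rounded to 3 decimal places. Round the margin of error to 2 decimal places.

The population standard deviation σ is known, so use the z-interval margin of error formula.

For 90% confidence, z* = 1.645 (from standard normal table)

Margin of error formula for z-interval: E = z* × σ/√n

E = 1.645 × 12.8/√70
  = 1.645 × 1.529893
  = 2.5167

Rounded to 2 decimal places:

2.52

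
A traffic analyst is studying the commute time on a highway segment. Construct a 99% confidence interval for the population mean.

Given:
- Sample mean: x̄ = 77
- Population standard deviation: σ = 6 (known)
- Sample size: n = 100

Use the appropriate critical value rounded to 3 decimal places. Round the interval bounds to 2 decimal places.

The population standard deviation σ is known, so use a z-interval (standard normal critical value).

For 99% confidence, z* = 2.576 (from standard normal table)

Standard error: SE = σ/√n = 6/√100 = 0.600000

Margin of error: E = z* × SE = 2.576 × 0.600000 = 1.5456

Z-interval: x̄ ± E = 77 ± 1.5456 = (75.4544, 78.5456)

Rounded to 2 decimal places:

(75.45, 78.55)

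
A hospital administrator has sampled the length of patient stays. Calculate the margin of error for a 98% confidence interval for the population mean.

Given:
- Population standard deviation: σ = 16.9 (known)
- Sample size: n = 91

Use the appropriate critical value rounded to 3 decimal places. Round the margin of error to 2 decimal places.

The population standard deviation σ is known, so use the z-interval margin of error formula.

For 98% confidence, z* = 2.326 (from standard normal table)

Margin of error formula for z-interval: E = z* × σ/√n

E = 2.326 × 16.9/√91
  = 2.326 × 1.771601
  = 4.1207

Rounded to 2 decimal places:

4.12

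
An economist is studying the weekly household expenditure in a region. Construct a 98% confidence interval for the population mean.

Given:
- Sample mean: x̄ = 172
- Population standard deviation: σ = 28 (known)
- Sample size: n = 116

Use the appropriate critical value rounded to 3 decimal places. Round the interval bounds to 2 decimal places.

The population standard deviation σ is known, so use a z-interval (standard normal critical value).

For 98% confidence, z* = 2.326 (from standard normal table)

Standard error: SE = σ/√n = 28/√116 = 2.599735

Margin of error: E = z* × SE = 2.326 × 2.599735 = 6.0470

Z-interval: x̄ ± E = 172 ± 6.0470 = (165.9530, 178.0470)

Rounded to 2 decimal places:

(165.95, 178.05)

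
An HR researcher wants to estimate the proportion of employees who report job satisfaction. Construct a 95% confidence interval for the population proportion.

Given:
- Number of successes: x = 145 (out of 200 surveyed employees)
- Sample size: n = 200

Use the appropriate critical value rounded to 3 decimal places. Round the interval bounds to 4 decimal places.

Sample proportion: p̂ = 145/200 = 0.725000

Check conditions for normal approximation:
  np̂ = 145 ≥ 10 ✓
  n(1-p̂) = 55 ≥ 10 ✓

The sample is large enough, so use a z-interval (normal approximation) for the proportion.

For 95% confidence, z* = 1.96 (from standard normal table)

Standard error: SE = √(p̂(1-p̂)/n) = √(0.725000×0.275000/200) = 0.03157333

Margin of error: E = z* × SE = 1.96 × 0.03157333 = 0.061884

Z-interval: p̂ ± E = 0.725000 ± 0.061884 = (0.663116, 0.786884)

Rounded to 4 decimal places:

(0.6631, 0.7869)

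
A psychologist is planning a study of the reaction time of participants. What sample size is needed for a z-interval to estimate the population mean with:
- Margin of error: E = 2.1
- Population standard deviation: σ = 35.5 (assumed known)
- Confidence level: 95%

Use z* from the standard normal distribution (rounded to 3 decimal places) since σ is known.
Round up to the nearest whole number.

Using z* since population σ is known (z-interval formula).

For 95% confidence, z* = 1.96 (from standard normal table)

Sample size formula for z-interval: n = (z*σ/E)²

n = (1.96 × 35.5 / 2.1)²
  = (33.133333)²
  = 1097.8178

Round up to the nearest whole number: n = 1098

1098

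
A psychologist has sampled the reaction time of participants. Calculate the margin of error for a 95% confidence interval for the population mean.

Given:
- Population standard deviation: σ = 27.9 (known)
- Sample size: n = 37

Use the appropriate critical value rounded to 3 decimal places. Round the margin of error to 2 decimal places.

The population standard deviation σ is known, so use the z-interval margin of error formula.

For 95% confidence, z* = 1.96 (from standard normal table)

Margin of error formula for z-interval: E = z* × σ/√n

E = 1.96 × 27.9/√37
  = 1.96 × 4.586732
  = 8.9900

Rounded to 2 decimal places:

8.99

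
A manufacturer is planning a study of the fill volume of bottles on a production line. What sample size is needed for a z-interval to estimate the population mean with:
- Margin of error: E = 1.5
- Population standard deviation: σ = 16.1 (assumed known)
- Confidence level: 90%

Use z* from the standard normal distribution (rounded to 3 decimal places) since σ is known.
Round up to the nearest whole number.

Using z* since population σ is known (z-interval formula).

For 90% confidence, z* = 1.645 (from standard normal table)

Sample size formula for z-interval: n = (z*σ/E)²

n = (1.645 × 16.1 / 1.5)²
  = (17.656333)²
  = 311.7461

Round up to the nearest whole number: n = 312

312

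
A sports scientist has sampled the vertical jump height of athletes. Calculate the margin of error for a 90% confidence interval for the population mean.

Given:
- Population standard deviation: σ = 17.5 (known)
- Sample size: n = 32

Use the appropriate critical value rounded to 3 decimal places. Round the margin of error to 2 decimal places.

The population standard deviation σ is known, so use the z-interval margin of error formula.

For 90% confidence, z* = 1.645 (from standard normal table)

Margin of error formula for z-interval: E = z* × σ/√n

E = 1.645 × 17.5/√32
  = 1.645 × 3.093592
  = 5.0890

Rounded to 2 decimal places:

5.09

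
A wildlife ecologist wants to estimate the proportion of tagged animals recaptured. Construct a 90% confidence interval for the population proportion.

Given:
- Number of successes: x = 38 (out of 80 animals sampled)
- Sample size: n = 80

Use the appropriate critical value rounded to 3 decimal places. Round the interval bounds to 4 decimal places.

Sample proportion: p̂ = 38/80 = 0.475000

Check conditions for normal approximation:
  np̂ = 38 ≥ 10 ✓
  n(1-p̂) = 42 ≥ 10 ✓

The sample is large enough, so use a z-interval (normal approximation) for the proportion.

For 90% confidence, z* = 1.645 (from standard normal table)

Standard error: SE = √(p̂(1-p̂)/n) = √(0.475000×0.525000/80) = 0.05583178

Margin of error: E = z* × SE = 1.645 × 0.05583178 = 0.091843

Z-interval: p̂ ± E = 0.475000 ± 0.091843 = (0.383157, 0.566843)

Rounded to 4 decimal places:

(0.3832, 0.5668)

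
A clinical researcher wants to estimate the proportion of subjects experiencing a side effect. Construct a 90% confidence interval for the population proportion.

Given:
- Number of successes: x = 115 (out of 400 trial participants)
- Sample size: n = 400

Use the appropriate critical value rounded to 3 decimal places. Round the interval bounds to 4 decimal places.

Sample proportion: p̂ = 115/400 = 0.287500

Check conditions for normal approximation:
  np̂ = 115 ≥ 10 ✓
  n(1-p̂) = 285 ≥ 10 ✓

The sample is large enough, so use a z-interval (normal approximation) for the proportion.

For 90% confidence, z* = 1.645 (from standard normal table)

Standard error: SE = √(p̂(1-p̂)/n) = √(0.287500×0.712500/400) = 0.02262983

Margin of error: E = z* × SE = 1.645 × 0.02262983 = 0.037226

Z-interval: p̂ ± E = 0.287500 ± 0.037226 = (0.250274, 0.324726)

Rounded to 4 decimal places:

(0.2503, 0.3247)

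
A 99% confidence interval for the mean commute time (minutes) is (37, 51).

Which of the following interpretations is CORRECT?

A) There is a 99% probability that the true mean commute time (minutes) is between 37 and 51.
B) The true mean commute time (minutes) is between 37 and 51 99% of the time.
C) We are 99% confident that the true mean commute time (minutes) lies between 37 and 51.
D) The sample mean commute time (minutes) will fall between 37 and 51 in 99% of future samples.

A confidence interval represents our confidence in the procedure, not a probability statement about the parameter.

Key concept: If we repeated this sampling process many times and computed a 99% CI each time, about 99% of those intervals would contain the true population parameter.

For this specific interval (37, 51):
- Midpoint (point estimate): 44
- Margin of error: 7

The correct interpretation is the one stating confidence that the true parameter lies in the interval — option C.

C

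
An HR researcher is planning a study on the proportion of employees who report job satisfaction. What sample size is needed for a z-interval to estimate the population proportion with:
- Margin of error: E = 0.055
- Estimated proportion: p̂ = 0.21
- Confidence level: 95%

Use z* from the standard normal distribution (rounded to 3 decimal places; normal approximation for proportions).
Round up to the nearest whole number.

Using z* for proportion z-interval (normal approximation).

For 95% confidence, z* = 1.96 (from standard normal table)

Sample size formula for proportion z-interval: n = z*²p̂(1-p̂)/E²

n = 1.96² × 0.21 × 0.79 / 0.055²
  = 3.8416 × 0.1659 / 0.003025
  = 210.6848

Round up to the nearest whole number: n = 211

211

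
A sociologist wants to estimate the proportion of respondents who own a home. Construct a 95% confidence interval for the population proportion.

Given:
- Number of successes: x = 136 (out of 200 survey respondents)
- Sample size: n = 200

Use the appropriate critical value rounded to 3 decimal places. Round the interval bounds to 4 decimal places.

Sample proportion: p̂ = 136/200 = 0.6800000

Check conditions for normal approximation:
  np̂ = 136 ≥ 10 ✓
  n(1-p̂) = 64 ≥ 10 ✓

The sample is large enough, so use a z-interval (normal approximation) for the proportion.

For 95% confidence, z* = 1.96 (from standard normal table)

Standard error: SE = √(p̂(1-p̂)/n) = √(0.6800000×0.3200000/200) = 0.032984845

Margin of error: E = z* × SE = 1.96 × 0.032984845 = 0.0646503

Z-interval: p̂ ± E = 0.6800000 ± 0.0646503 = (0.6153497, 0.7446503)

Rounded to 4 decimal places:

(0.6153, 0.7447)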